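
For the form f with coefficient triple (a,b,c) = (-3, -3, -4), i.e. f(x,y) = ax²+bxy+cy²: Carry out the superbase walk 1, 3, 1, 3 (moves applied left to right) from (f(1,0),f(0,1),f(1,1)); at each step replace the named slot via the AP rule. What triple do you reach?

start (-3,-4,-10) = (f(1,0),f(0,1),f(1,1))
replace slot 1: 2·((-4)+(-10)) − (-3) = -25 → (-25,-4,-10)
replace slot 3: 2·((-25)+(-4)) − (-10) = -48 → (-25,-4,-48)
replace slot 1: 2·((-4)+(-48)) − (-25) = -79 → (-79,-4,-48)
replace slot 3: 2·((-79)+(-4)) − (-48) = -118 → (-79,-4,-118)

-79,-4,-118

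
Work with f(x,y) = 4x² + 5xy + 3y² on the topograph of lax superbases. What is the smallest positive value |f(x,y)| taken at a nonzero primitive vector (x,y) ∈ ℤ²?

translate: b→-3 (≡5 mod 8), so (4,5,3)→(4,-3,2)
flip: (4,-3,2)→(2,3,4)
translate: b→-1 (≡3 mod 4), so (2,3,4)→(2,-1,3)
reduced (well bottom): (2,-1,3) with a≤c, −a<b≤a
well minimum = a = 2

2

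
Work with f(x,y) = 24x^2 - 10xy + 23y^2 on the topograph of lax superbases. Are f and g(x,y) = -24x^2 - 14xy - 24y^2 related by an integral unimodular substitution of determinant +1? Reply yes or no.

D₁ = -2108, D₂ = -2108
f: flip: (24,-10,23)→(23,10,24)
f: reduced (well bottom): (23,10,24) with a≤c, −a<b≤a
g is negative-definite; reduce −g:
−g: reduced (well bottom): (24,14,24) with a≤c, −a<b≤a
flip sign back: reduced form of g is (-24,-14,-24)
reduced forms (23, 10, 24) vs (-24, -14, -24) ⇒ inequivalent

no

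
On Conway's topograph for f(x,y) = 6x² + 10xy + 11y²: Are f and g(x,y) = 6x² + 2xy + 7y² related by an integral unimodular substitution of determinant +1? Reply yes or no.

D₁ = -164, D₂ = -164
f: translate: b→-2 (≡10 mod 12), so (6,10,11)→(6,-2,7)
f: reduced (well bottom): (6,-2,7) with a≤c, −a<b≤a
g: reduced (well bottom): (6,2,7) with a≤c, −a<b≤a
reduced forms (6, -2, 7) vs (6, 2, 7) ⇒ inequivalent

no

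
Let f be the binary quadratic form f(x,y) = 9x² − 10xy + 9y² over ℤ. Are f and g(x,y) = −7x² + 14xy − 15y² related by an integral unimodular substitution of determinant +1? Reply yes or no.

D₁ = -224, D₂ = -224
f: translate: b→8 (≡-10 mod 18), so (9,-10,9)→(9,8,8)
f: flip: (9,8,8)→(8,-8,9)
f: translate: b→8 (≡-8 mod 16), so (8,-8,9)→(8,8,9)
f: reduced (well bottom): (8,8,9) with a≤c, −a<b≤a
g is negative-definite; reduce −g:
−g: translate: b→0 (≡-14 mod 14), so (7,-14,15)→(7,0,8)
−g: reduced (well bottom): (7,0,8) with a≤c, −a<b≤a
flip sign back: reduced form of g is (-7,0,-8)
reduced forms (8, 8, 9) vs (-7, 0, -8) ⇒ inequivalent

no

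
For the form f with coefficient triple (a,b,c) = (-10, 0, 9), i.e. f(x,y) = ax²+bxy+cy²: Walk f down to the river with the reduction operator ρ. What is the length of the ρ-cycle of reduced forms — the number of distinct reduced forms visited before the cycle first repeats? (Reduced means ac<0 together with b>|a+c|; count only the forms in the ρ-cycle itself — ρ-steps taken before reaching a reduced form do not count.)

D = 360, ⌊√D⌋ = 18
descent: ρ → (9,18,-1)  [lands on river]
river: ρ → (-1,18,9)
ρ-cycle length = 2 (tail of 1 descent step not counted)

2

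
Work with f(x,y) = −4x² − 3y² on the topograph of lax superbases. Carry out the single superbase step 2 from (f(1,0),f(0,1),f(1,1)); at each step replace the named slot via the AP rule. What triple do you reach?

start (-4,-3,-7) = (f(1,0),f(0,1),f(1,1))
replace slot 2: 2·((-4)+(-7)) − (-3) = -19 → (-4,-19,-7)

-4,-19,-7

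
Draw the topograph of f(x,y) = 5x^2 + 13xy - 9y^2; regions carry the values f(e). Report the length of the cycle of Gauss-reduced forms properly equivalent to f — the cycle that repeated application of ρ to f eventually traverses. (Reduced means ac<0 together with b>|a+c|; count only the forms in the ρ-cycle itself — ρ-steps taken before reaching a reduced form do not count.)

D = 349, ⌊√D⌋ = 18
river: ρ → (-9,5,9)
river: ρ → (9,13,-5)
river: ρ → (-5,17,3)
river: ρ → (3,13,-15)
river: ρ → (-15,17,1)
river: ρ → (1,17,-15)
river: ρ → (-15,13,3)
river: ρ → (3,17,-5)
river: ρ → (-5,13,9)
river: ρ → (9,5,-9)
river: ρ → (-9,13,5)
river: ρ → (5,17,-3)
river: ρ → (-3,13,15)
river: ρ → (15,17,-1)
river: ρ → (-1,17,15)
river: ρ → (15,13,-3)
river: ρ → (-3,17,5)
river: ρ → (5,13,-9)
ρ-cycle length = 18 (tail of 0 descent steps not counted)

18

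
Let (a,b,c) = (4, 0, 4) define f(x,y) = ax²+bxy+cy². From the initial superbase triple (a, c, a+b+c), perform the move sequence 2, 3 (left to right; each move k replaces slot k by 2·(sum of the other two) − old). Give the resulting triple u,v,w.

start (4,4,8) = (f(1,0),f(0,1),f(1,1))
replace slot 2: 2·(4+8) − 4 = 20 → (4,20,8)
replace slot 3: 2·(4+20) − 8 = 40 → (4,20,40)

4,20,40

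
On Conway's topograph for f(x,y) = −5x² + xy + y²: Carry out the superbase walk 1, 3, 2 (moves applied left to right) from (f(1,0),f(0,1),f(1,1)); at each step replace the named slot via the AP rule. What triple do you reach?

start (-5,1,-3) = (f(1,0),f(0,1),f(1,1))
replace slot 1: 2·(1+(-3)) − (-5) = 1 → (1,1,-3)
replace slot 3: 2·(1+1) − (-3) = 7 → (1,1,7)
replace slot 2: 2·(1+7) − 1 = 15 → (1,15,7)

1,15,7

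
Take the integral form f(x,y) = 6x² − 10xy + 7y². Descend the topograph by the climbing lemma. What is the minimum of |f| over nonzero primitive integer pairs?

translate: b→2 (≡-10 mod 12), so (6,-10,7)→(6,2,3)
flip: (6,2,3)→(3,-2,6)
reduced (well bottom): (3,-2,6) with a≤c, −a<b≤a
well minimum = a = 3

3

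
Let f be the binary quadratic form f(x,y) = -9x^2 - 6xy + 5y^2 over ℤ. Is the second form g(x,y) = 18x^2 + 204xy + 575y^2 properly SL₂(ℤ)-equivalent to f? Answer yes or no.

D₁ = 216, D₂ = 216
river cycle of f (length 6): (5, 6, -9), (-9, 12, 2), (2, 12, -9), (-9, 6, 5), (5, 14, -1), (-1, 14, 5)
river cycle of g (length 6): (-1, 14, 5), (5, 6, -9), (-9, 12, 2), (2, 12, -9), (-9, 6, 5), (5, 14, -1)
cycles coincide ⇒ equivalent

yes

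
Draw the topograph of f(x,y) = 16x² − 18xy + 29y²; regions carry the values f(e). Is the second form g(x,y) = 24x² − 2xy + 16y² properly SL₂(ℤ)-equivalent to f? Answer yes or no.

D₁ = -1532, D₂ = -1532
f: translate: b→14 (≡-18 mod 32), so (16,-18,29)→(16,14,27)
f: reduced (well bottom): (16,14,27) with a≤c, −a<b≤a
g: flip: (24,-2,16)→(16,2,24)
g: reduced (well bottom): (16,2,24) with a≤c, −a<b≤a
reduced forms (16, 14, 27) vs (16, 2, 24) ⇒ inequivalent

no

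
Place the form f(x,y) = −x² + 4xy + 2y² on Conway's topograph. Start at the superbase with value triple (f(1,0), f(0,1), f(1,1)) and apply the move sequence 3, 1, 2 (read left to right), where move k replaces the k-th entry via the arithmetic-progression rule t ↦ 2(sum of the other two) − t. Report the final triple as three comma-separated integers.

start (-1,2,5) = (f(1,0),f(0,1),f(1,1))
replace slot 3: 2·((-1)+2) − 5 = -3 → (-1,2,-3)
replace slot 1: 2·(2+(-3)) − (-1) = -1 → (-1,2,-3)
replace slot 2: 2·((-1)+(-3)) − 2 = -10 → (-1,-10,-3)

-1,-10,-3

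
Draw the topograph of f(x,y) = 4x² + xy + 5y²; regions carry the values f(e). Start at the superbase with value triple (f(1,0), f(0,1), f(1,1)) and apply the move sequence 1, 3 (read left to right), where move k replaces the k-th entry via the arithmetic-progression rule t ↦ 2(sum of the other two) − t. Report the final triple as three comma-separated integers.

start (4,5,10) = (f(1,0),f(0,1),f(1,1))
replace slot 1: 2·(5+10) − 4 = 26 → (26,5,10)
replace slot 3: 2·(26+5) − 10 = 52 → (26,5,52)

26,5,52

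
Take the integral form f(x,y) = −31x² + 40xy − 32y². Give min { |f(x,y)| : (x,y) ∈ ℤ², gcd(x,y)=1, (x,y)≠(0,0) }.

translate: b→22 (≡-40 mod 62), so (31,-40,32)→(31,22,23)
flip: (31,22,23)→(23,-22,31)
reduced (well bottom): (23,-22,31) with a≤c, −a<b≤a
well minimum |f| = |-23| = 23 (negative-definite)

23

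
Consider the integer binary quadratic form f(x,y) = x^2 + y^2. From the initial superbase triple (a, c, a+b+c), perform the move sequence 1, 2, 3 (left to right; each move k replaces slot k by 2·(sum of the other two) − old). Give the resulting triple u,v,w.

start (1,1,2) = (f(1,0),f(0,1),f(1,1))
replace slot 1: 2·(1+2) − 1 = 5 → (5,1,2)
replace slot 2: 2·(5+2) − 1 = 13 → (5,13,2)
replace slot 3: 2·(5+13) − 2 = 34 → (5,13,34)

5,13,34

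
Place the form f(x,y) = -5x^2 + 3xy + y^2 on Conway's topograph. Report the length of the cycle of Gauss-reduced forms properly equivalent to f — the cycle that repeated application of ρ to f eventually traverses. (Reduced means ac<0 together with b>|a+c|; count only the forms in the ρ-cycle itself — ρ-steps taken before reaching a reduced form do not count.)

D = 29, ⌊√D⌋ = 5
descent: ρ → (1,5,-1)  [lands on river]
river: ρ → (-1,5,1)
ρ-cycle length = 2 (tail of 1 descent step not counted)

2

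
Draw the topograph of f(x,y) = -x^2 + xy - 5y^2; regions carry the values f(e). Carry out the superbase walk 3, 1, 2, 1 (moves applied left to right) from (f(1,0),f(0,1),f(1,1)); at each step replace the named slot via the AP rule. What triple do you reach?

start (-1,-5,-5) = (f(1,0),f(0,1),f(1,1))
replace slot 3: 2·((-1)+(-5)) − (-5) = -7 → (-1,-5,-7)
replace slot 1: 2·((-5)+(-7)) − (-1) = -23 → (-23,-5,-7)
replace slot 2: 2·((-23)+(-7)) − (-5) = -55 → (-23,-55,-7)
replace slot 1: 2·((-55)+(-7)) − (-23) = -101 → (-101,-55,-7)

-101,-55,-7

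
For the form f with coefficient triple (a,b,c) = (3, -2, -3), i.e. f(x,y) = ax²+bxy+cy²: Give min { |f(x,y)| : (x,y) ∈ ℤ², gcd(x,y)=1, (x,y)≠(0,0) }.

descent: ρ → (-3,2,3)  [lands on river]
river: ρ → (3,4,-2)
river: ρ → (-2,4,3)
river: ρ → (3,2,-3)
river: ρ → (-3,4,2)
river: ρ → (2,4,-3)
closes: descent 1, river 6
min |a| on river = 2

2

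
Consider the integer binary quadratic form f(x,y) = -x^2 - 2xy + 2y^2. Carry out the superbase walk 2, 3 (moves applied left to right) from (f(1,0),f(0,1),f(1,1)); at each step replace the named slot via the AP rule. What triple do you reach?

start (-1,2,-1) = (f(1,0),f(0,1),f(1,1))
replace slot 2: 2·((-1)+(-1)) − 2 = -6 → (-1,-6,-1)
replace slot 3: 2·((-1)+(-6)) − (-1) = -13 → (-1,-6,-13)

-1,-6,-13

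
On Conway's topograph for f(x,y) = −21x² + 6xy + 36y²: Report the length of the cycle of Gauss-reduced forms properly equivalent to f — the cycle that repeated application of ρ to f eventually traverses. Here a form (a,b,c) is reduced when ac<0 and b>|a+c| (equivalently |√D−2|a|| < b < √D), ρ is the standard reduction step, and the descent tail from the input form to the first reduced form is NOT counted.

D = 3060, ⌊√D⌋ = 55
descent: ρ → (36,-6,-21)
descent: ρ → (-21,48,9)  [lands on river]
river: ρ → (9,42,-36)
river: ρ → (-36,30,15)
river: ρ → (15,30,-36)
river: ρ → (-36,42,9)
river: ρ → (9,48,-21)
river: ρ → (-21,36,21)
river: ρ → (21,48,-9)
river: ρ → (-9,42,36)
river: ρ → (36,30,-15)
river: ρ → (-15,30,36)
river: ρ → (36,42,-9)
river: ρ → (-9,48,21)
river: ρ → (21,36,-21)
ρ-cycle length = 14 (tail of 2 descent steps not counted)

14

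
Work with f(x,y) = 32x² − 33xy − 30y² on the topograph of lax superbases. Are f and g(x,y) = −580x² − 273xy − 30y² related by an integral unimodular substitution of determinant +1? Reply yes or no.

D₁ = 4929, D₂ = 4929
river cycle of f (length 44): (-30, 33, 32), (32, 31, -31), (-31, 31, 32), (32, 33, -30), (-30, 27, 35), (35, 43, -22), (-22, 45, 33), (33, 21, -34), (-34, 47, 20), (20, 33, -48), … (34 more)
river cycle of g (length 44): (-30, 33, 32), (32, 31, -31), (-31, 31, 32), (32, 33, -30), (-30, 27, 35), (35, 43, -22), (-22, 45, 33), (33, 21, -34), (-34, 47, 20), (20, 33, -48), … (34 more)
cycles coincide ⇒ equivalent

yes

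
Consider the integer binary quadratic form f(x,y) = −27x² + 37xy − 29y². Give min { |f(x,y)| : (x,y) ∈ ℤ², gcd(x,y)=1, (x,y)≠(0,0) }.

translate: b→17 (≡-37 mod 54), so (27,-37,29)→(27,17,19)
flip: (27,17,19)→(19,-17,27)
reduced (well bottom): (19,-17,27) with a≤c, −a<b≤a
well minimum |f| = |-19| = 19 (negative-definite)

19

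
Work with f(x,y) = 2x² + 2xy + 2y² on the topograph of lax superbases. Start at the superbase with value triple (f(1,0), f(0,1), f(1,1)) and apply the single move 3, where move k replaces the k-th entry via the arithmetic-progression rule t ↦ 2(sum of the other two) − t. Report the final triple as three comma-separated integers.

start (2,2,6) = (f(1,0),f(0,1),f(1,1))
replace slot 3: 2·(2+2) − 6 = 2 → (2,2,2)

2,2,2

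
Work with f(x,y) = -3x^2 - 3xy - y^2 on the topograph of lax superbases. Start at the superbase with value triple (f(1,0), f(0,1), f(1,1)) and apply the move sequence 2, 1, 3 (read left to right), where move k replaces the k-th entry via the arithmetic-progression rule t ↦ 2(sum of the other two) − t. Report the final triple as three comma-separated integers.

start (-3,-1,-7) = (f(1,0),f(0,1),f(1,1))
replace slot 2: 2·((-3)+(-7)) − (-1) = -19 → (-3,-19,-7)
replace slot 1: 2·((-19)+(-7)) − (-3) = -49 → (-49,-19,-7)
replace slot 3: 2·((-49)+(-19)) − (-7) = -129 → (-49,-19,-129)

-49,-19,-129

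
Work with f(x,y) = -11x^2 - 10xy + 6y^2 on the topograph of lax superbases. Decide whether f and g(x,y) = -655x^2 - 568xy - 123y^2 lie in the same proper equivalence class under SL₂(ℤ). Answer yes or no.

D₁ = 364, D₂ = 364
river cycle of f (length 8): (6, 10, -11), (-11, 12, 5), (5, 18, -2), (-2, 18, 5), (5, 12, -11), (-11, 10, 6), (6, 14, -7), (-7, 14, 6)
river cycle of g (length 8): (-11, 12, 5), (5, 18, -2), (-2, 18, 5), (5, 12, -11), (-11, 10, 6), (6, 14, -7), (-7, 14, 6), (6, 10, -11)
cycles coincide ⇒ equivalent

yes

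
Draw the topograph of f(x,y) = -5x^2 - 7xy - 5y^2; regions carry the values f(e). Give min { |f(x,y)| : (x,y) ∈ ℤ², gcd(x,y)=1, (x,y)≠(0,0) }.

translate: b→-3 (≡7 mod 10), so (5,7,5)→(5,-3,3)
flip: (5,-3,3)→(3,3,5)
reduced (well bottom): (3,3,5) with a≤c, −a<b≤a
well minimum |f| = |-3| = 3 (negative-definite)

3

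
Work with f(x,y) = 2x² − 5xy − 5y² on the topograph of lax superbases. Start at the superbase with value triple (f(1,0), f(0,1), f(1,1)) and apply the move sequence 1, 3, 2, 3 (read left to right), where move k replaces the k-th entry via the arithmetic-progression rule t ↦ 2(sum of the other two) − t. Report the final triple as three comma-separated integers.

start (2,-5,-8) = (f(1,0),f(0,1),f(1,1))
replace slot 1: 2·((-5)+(-8)) − 2 = -28 → (-28,-5,-8)
replace slot 3: 2·((-28)+(-5)) − (-8) = -58 → (-28,-5,-58)
replace slot 2: 2·((-28)+(-58)) − (-5) = -167 → (-28,-167,-58)
replace slot 3: 2·((-28)+(-167)) − (-58) = -332 → (-28,-167,-332)

-28,-167,-332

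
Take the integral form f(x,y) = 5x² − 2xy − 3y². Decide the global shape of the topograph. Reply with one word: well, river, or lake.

D = b²−4ac = (-2)² − 4·5·(-3) = 64
D = 8² is a perfect square ⇒ form factors over ℤ ⇒ lakes

lake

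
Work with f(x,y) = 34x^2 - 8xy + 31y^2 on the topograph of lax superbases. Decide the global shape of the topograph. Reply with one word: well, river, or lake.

D = b²−4ac = (-8)² − 4·34·31 = -4152
D < 0 ⇒ definite ⇒ every region one sign ⇒ single well

well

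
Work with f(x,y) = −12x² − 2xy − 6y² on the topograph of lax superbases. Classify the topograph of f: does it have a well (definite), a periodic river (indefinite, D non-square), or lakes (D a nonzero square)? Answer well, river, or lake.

D = b²−4ac = (-2)² − 4·(-12)·(-6) = -284
D < 0 ⇒ definite ⇒ every region one sign ⇒ single well

well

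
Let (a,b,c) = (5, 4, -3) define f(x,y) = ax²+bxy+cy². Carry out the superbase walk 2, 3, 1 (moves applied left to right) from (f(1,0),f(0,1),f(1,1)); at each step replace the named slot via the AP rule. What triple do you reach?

start (5,-3,6) = (f(1,0),f(0,1),f(1,1))
replace slot 2: 2·(5+6) − (-3) = 25 → (5,25,6)
replace slot 3: 2·(5+25) − 6 = 54 → (5,25,54)
replace slot 1: 2·(25+54) − 5 = 153 → (153,25,54)

153,25,54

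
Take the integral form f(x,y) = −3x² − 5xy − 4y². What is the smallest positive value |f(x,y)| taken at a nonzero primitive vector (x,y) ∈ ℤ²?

translate: b→-1 (≡5 mod 6), so (3,5,4)→(3,-1,2)
flip: (3,-1,2)→(2,1,3)
reduced (well bottom): (2,1,3) with a≤c, −a<b≤a
well minimum |f| = |-2| = 2 (negative-definite)

2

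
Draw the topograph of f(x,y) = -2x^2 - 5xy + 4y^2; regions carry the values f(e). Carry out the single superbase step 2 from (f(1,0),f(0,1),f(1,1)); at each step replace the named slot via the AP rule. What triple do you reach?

start (-2,4,-3) = (f(1,0),f(0,1),f(1,1))
replace slot 2: 2·((-2)+(-3)) − 4 = -14 → (-2,-14,-3)

-2,-14,-3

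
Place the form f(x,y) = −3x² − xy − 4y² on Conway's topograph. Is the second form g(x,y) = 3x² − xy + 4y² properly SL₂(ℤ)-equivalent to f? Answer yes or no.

D₁ = -47, D₂ = -47
f is negative-definite; reduce −f:
−f: reduced (well bottom): (3,1,4) with a≤c, −a<b≤a
flip sign back: reduced form of f is (-3,-1,-4)
g: reduced (well bottom): (3,-1,4) with a≤c, −a<b≤a
reduced forms (-3, -1, -4) vs (3, -1, 4) ⇒ inequivalent

no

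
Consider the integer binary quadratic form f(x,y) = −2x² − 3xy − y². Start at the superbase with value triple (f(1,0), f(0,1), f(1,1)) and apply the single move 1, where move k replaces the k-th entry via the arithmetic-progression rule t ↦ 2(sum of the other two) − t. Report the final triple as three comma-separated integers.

start (-2,-1,-6) = (f(1,0),f(0,1),f(1,1))
replace slot 1: 2·((-1)+(-6)) − (-2) = -12 → (-12,-1,-6)

-12,-1,-6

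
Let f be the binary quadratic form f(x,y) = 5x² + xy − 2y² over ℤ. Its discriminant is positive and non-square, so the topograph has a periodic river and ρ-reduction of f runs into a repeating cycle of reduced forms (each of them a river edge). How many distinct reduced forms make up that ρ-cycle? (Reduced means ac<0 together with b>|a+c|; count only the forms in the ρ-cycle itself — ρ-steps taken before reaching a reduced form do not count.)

D = 41, ⌊√D⌋ = 6
descent: ρ → (-2,3,4)  [lands on river]
river: ρ → (4,5,-1)
river: ρ → (-1,5,4)
river: ρ → (4,3,-2)
river: ρ → (-2,5,2)
river: ρ → (2,3,-4)
river: ρ → (-4,5,1)
river: ρ → (1,5,-4)
river: ρ → (-4,3,2)
river: ρ → (2,5,-2)
ρ-cycle length = 10 (tail of 1 descent step not counted)

10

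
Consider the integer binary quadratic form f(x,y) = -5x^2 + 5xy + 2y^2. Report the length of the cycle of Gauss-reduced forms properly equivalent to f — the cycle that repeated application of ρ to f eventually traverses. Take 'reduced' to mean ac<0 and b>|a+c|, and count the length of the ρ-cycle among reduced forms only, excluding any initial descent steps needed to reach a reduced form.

D = 65, ⌊√D⌋ = 8
river: ρ → (2,7,-2)
river: ρ → (-2,5,5)
river: ρ → (5,5,-2)
river: ρ → (-2,7,2)
river: ρ → (2,5,-5)
river: ρ → (-5,5,2)
ρ-cycle length = 6 (tail of 0 descent steps not counted)

6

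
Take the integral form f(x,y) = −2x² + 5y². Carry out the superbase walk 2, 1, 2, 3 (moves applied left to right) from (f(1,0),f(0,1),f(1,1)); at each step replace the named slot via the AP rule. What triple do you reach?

start (-2,5,3) = (f(1,0),f(0,1),f(1,1))
replace slot 2: 2·((-2)+3) − 5 = -3 → (-2,-3,3)
replace slot 1: 2·((-3)+3) − (-2) = 2 → (2,-3,3)
replace slot 2: 2·(2+3) − (-3) = 13 → (2,13,3)
replace slot 3: 2·(2+13) − 3 = 27 → (2,13,27)

2,13,27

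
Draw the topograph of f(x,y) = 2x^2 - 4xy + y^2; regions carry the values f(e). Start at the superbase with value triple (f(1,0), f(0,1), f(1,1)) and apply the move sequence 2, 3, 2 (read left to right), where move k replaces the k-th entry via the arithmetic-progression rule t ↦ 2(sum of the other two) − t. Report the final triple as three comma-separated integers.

start (2,1,-1) = (f(1,0),f(0,1),f(1,1))
replace slot 2: 2·(2+(-1)) − 1 = 1 → (2,1,-1)
replace slot 3: 2·(2+1) − (-1) = 7 → (2,1,7)
replace slot 2: 2·(2+7) − 1 = 17 → (2,17,7)

2,17,7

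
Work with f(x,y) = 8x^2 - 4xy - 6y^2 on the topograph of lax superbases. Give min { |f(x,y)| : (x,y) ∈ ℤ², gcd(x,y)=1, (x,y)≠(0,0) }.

descent: ρ → (-6,4,8)  [lands on river]
river: ρ → (8,12,-2)
river: ρ → (-2,12,8)
river: ρ → (8,4,-6)
river: ρ → (-6,8,6)
river: ρ → (6,4,-8)
river: ρ → (-8,12,2)
river: ρ → (2,12,-8)
river: ρ → (-8,4,6)
river: ρ → (6,8,-6)
closes: descent 1, river 10
min |a| on river = 2

2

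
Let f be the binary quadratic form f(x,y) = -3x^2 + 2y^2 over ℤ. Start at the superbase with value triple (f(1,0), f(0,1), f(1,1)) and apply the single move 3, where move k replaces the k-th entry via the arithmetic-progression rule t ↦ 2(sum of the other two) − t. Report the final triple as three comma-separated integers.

start (-3,2,-1) = (f(1,0),f(0,1),f(1,1))
replace slot 3: 2·((-3)+2) − (-1) = -1 → (-3,2,-1)

-3,2,-1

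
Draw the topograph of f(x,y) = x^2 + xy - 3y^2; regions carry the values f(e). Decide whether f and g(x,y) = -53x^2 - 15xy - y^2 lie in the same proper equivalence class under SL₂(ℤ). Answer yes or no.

D₁ = 13, D₂ = 13
river cycle of f (length 2): (1, 3, -1), (-1, 3, 1)
river cycle of g (length 2): (-1, 3, 1), (1, 3, -1)
cycles coincide ⇒ equivalent

yes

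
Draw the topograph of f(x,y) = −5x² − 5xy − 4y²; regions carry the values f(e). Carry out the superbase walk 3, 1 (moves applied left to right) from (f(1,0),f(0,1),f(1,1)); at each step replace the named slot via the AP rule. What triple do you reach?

start (-5,-4,-14) = (f(1,0),f(0,1),f(1,1))
replace slot 3: 2·((-5)+(-4)) − (-14) = -4 → (-5,-4,-4)
replace slot 1: 2·((-4)+(-4)) − (-5) = -11 → (-11,-4,-4)

-11,-4,-4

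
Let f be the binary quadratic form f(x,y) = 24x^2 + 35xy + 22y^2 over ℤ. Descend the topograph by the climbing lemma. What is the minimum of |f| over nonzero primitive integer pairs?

translate: b→-13 (≡35 mod 48), so (24,35,22)→(24,-13,11)
flip: (24,-13,11)→(11,13,24)
translate: b→-9 (≡13 mod 22), so (11,13,24)→(11,-9,22)
reduced (well bottom): (11,-9,22) with a≤c, −a<b≤a
well minimum = a = 11

11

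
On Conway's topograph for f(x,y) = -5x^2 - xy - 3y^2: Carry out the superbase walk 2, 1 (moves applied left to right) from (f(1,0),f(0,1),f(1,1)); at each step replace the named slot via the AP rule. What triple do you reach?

start (-5,-3,-9) = (f(1,0),f(0,1),f(1,1))
replace slot 2: 2·((-5)+(-9)) − (-3) = -25 → (-5,-25,-9)
replace slot 1: 2·((-25)+(-9)) − (-5) = -63 → (-63,-25,-9)

-63,-25,-9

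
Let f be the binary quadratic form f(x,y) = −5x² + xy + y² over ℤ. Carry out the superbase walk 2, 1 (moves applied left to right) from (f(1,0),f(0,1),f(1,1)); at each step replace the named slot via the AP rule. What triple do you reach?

start (-5,1,-3) = (f(1,0),f(0,1),f(1,1))
replace slot 2: 2·((-5)+(-3)) − 1 = -17 → (-5,-17,-3)
replace slot 1: 2·((-17)+(-3)) − (-5) = -35 → (-35,-17,-3)

-35,-17,-3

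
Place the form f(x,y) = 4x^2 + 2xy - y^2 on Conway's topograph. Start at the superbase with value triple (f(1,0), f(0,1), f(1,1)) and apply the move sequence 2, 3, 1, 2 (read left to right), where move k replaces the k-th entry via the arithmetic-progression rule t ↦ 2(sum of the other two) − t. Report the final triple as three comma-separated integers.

start (4,-1,5) = (f(1,0),f(0,1),f(1,1))
replace slot 2: 2·(4+5) − (-1) = 19 → (4,19,5)
replace slot 3: 2·(4+19) − 5 = 41 → (4,19,41)
replace slot 1: 2·(19+41) − 4 = 116 → (116,19,41)
replace slot 2: 2·(116+41) − 19 = 295 → (116,295,41)

116,295,41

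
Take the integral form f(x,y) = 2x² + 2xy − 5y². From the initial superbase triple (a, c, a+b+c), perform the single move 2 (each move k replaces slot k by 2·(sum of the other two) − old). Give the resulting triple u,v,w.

start (2,-5,-1) = (f(1,0),f(0,1),f(1,1))
replace slot 2: 2·(2+(-1)) − (-5) = 7 → (2,7,-1)

2,7,-1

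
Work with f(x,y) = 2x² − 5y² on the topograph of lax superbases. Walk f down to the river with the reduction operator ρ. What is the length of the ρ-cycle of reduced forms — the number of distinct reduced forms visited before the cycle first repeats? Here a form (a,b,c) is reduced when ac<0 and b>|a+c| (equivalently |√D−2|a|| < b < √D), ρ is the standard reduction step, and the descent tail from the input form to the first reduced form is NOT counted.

D = 40, ⌊√D⌋ = 6
descent: ρ → (-5,0,2)
descent: ρ → (2,4,-3)  [lands on river]
river: ρ → (-3,2,3)
river: ρ → (3,4,-2)
river: ρ → (-2,4,3)
river: ρ → (3,2,-3)
river: ρ → (-3,4,2)
ρ-cycle length = 6 (tail of 2 descent steps not counted)

6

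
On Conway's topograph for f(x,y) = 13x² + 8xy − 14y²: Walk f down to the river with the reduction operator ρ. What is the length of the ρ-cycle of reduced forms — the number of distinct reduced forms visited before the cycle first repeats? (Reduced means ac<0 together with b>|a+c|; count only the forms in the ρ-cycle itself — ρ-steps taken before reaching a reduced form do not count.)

D = 792, ⌊√D⌋ = 28
river: ρ → (-14,20,7)
river: ρ → (7,22,-11)
river: ρ → (-11,22,7)
river: ρ → (7,20,-14)
river: ρ → (-14,8,13)
river: ρ → (13,18,-9)
river: ρ → (-9,18,13)
river: ρ → (13,8,-14)
ρ-cycle length = 8 (tail of 0 descent steps not counted)

8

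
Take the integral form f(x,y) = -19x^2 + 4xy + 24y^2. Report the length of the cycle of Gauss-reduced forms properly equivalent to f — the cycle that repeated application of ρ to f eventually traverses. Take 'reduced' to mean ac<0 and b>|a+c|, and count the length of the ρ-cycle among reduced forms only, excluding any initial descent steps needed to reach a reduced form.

D = 1840, ⌊√D⌋ = 42
descent: ρ → (24,-4,-19)
descent: ρ → (-19,42,1)  [lands on river]
river: ρ → (1,42,-19)
river: ρ → (-19,34,9)
river: ρ → (9,38,-11)
river: ρ → (-11,28,24)
river: ρ → (24,20,-15)
river: ρ → (-15,40,4)
river: ρ → (4,40,-15)
river: ρ → (-15,20,24)
river: ρ → (24,28,-11)
river: ρ → (-11,38,9)
river: ρ → (9,34,-19)
ρ-cycle length = 12 (tail of 2 descent steps not counted)

12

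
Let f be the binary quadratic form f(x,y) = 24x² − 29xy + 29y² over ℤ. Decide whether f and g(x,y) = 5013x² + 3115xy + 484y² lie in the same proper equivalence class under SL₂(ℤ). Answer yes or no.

D₁ = -1943, D₂ = -1943
f: translate: b→19 (≡-29 mod 48), so (24,-29,29)→(24,19,24)
f: reduced (well bottom): (24,19,24) with a≤c, −a<b≤a
g: flip: (5013,3115,484)→(484,-3115,5013)
g: translate: b→-211 (≡-3115 mod 968), so (484,-3115,5013)→(484,-211,24)
g: flip: (484,-211,24)→(24,211,484)
g: translate: b→19 (≡211 mod 48), so (24,211,484)→(24,19,24)
g: reduced (well bottom): (24,19,24) with a≤c, −a<b≤a
reduced forms (24, 19, 24) vs (24, 19, 24) ⇒ equivalent

yes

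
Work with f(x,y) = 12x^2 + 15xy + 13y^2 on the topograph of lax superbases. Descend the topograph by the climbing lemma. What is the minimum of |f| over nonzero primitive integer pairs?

translate: b→-9 (≡15 mod 24), so (12,15,13)→(12,-9,10)
flip: (12,-9,10)→(10,9,12)
reduced (well bottom): (10,9,12) with a≤c, −a<b≤a
well minimum = a = 10

10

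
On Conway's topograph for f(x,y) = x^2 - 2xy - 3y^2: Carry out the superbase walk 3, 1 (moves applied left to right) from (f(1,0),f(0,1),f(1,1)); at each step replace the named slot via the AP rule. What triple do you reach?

start (1,-3,-4) = (f(1,0),f(0,1),f(1,1))
replace slot 3: 2·(1+(-3)) − (-4) = 0 → (1,-3,0)
replace slot 1: 2·((-3)+0) − 1 = -7 → (-7,-3,0)

-7,-3,0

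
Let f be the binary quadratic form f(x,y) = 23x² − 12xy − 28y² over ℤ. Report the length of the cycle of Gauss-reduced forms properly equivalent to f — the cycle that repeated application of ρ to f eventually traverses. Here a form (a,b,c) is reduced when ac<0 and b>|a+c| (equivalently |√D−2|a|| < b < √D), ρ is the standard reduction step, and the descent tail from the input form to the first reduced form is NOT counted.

D = 2720, ⌊√D⌋ = 52
descent: ρ → (-28,12,23)  [lands on river]
river: ρ → (23,34,-17)
river: ρ → (-17,34,23)
river: ρ → (23,12,-28)
river: ρ → (-28,44,7)
river: ρ → (7,40,-40)
river: ρ → (-40,40,7)
river: ρ → (7,44,-28)
ρ-cycle length = 8 (tail of 1 descent step not counted)

8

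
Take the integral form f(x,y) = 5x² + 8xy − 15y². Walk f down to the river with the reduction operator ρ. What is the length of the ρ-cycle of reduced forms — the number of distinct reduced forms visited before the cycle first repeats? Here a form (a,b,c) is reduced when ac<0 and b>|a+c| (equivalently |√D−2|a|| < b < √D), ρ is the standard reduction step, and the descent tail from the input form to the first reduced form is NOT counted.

D = 364, ⌊√D⌋ = 19
descent: ρ → (-15,-8,5)
descent: ρ → (5,18,-2)  [lands on river]
river: ρ → (-2,18,5)
river: ρ → (5,12,-11)
river: ρ → (-11,10,6)
river: ρ → (6,14,-7)
river: ρ → (-7,14,6)
river: ρ → (6,10,-11)
river: ρ → (-11,12,5)
ρ-cycle length = 8 (tail of 2 descent steps not counted)

8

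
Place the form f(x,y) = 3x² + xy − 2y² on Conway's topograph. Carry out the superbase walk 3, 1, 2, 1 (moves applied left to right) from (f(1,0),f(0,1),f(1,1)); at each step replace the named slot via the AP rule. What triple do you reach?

start (3,-2,2) = (f(1,0),f(0,1),f(1,1))
replace slot 3: 2·(3+(-2)) − 2 = 0 → (3,-2,0)
replace slot 1: 2·((-2)+0) − 3 = -7 → (-7,-2,0)
replace slot 2: 2·((-7)+0) − (-2) = -12 → (-7,-12,0)
replace slot 1: 2·((-12)+0) − (-7) = -17 → (-17,-12,0)

-17,-12,0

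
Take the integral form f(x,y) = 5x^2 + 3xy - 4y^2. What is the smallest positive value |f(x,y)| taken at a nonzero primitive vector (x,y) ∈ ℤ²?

river: ρ → (-4,5,4)
river: ρ → (4,3,-5)
river: ρ → (-5,7,2)
river: ρ → (2,9,-1)
river: ρ → (-1,9,2)
river: ρ → (2,7,-5)
river: ρ → (-5,3,4)
river: ρ → (4,5,-4)
river: ρ → (-4,3,5)
river: ρ → (5,7,-2)
river: ρ → (-2,9,1)
river: ρ → (1,9,-2)
river: ρ → (-2,7,5)
river: ρ → (5,3,-4)
closes: descent 0, river 14
min |a| on river = 1

1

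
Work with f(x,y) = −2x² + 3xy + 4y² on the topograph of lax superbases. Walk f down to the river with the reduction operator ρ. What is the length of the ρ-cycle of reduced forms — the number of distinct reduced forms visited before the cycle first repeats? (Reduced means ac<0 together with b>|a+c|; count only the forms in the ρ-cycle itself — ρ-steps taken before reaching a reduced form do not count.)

D = 41, ⌊√D⌋ = 6
river: ρ → (4,5,-1)
river: ρ → (-1,5,4)
river: ρ → (4,3,-2)
river: ρ → (-2,5,2)
river: ρ → (2,3,-4)
river: ρ → (-4,5,1)
river: ρ → (1,5,-4)
river: ρ → (-4,3,2)
river: ρ → (2,5,-2)
river: ρ → (-2,3,4)
ρ-cycle length = 10 (tail of 0 descent steps not counted)

10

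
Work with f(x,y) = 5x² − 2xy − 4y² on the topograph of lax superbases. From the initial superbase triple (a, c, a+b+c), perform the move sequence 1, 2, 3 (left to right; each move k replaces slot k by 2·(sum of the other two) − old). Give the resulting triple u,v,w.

start (5,-4,-1) = (f(1,0),f(0,1),f(1,1))
replace slot 1: 2·((-4)+(-1)) − 5 = -15 → (-15,-4,-1)
replace slot 2: 2·((-15)+(-1)) − (-4) = -28 → (-15,-28,-1)
replace slot 3: 2·((-15)+(-28)) − (-1) = -85 → (-15,-28,-85)

-15,-28,-85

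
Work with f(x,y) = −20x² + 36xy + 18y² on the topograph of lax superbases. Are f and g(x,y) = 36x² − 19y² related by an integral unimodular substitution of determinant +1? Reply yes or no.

D₁ = 2736, D₂ = 2736
river cycle of f (length 6): (18, 36, -20), (-20, 44, 10), (10, 36, -36), (-36, 36, 10), (10, 44, -20), (-20, 36, 18)
river cycle of g (length 14): (-19, 38, 17), (17, 30, -27), (-27, 24, 20), (20, 16, -31), (-31, 46, 5), (5, 44, -40), (-40, 36, 9), (9, 36, -40), (-40, 44, 5), (5, 46, -31), … (4 more)
cycles differ ⇒ inequivalent

no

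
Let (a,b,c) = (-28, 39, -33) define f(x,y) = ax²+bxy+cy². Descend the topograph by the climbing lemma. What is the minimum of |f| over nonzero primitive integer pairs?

translate: b→17 (≡-39 mod 56), so (28,-39,33)→(28,17,22)
flip: (28,17,22)→(22,-17,28)
reduced (well bottom): (22,-17,28) with a≤c, −a<b≤a
well minimum |f| = |-22| = 22 (negative-definite)

22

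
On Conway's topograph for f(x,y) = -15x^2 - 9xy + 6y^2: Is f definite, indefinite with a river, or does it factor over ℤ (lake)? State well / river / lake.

D = b²−4ac = (-9)² − 4·(-15)·6 = 441
D = 21² is a perfect square ⇒ form factors over ℤ ⇒ lakes

lake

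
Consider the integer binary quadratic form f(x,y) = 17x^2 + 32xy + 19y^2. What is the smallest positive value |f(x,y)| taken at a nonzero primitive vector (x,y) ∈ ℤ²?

translate: b→-2 (≡32 mod 34), so (17,32,19)→(17,-2,4)
flip: (17,-2,4)→(4,2,17)
reduced (well bottom): (4,2,17) with a≤c, −a<b≤a
well minimum = a = 4

4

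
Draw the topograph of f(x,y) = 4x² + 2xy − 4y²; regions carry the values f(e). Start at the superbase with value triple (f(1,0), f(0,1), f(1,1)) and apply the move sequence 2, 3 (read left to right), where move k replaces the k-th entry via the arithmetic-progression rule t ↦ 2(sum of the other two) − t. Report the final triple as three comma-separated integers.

start (4,-4,2) = (f(1,0),f(0,1),f(1,1))
replace slot 2: 2·(4+2) − (-4) = 16 → (4,16,2)
replace slot 3: 2·(4+16) − 2 = 38 → (4,16,38)

4,16,38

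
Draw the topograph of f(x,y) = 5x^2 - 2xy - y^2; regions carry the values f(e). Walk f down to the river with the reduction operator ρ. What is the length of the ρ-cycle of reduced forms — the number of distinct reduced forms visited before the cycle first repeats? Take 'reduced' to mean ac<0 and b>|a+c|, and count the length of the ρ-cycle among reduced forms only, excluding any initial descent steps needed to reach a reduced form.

D = 24, ⌊√D⌋ = 4
descent: ρ → (-1,4,2)  [lands on river]
river: ρ → (2,4,-1)
ρ-cycle length = 2 (tail of 1 descent step not counted)

2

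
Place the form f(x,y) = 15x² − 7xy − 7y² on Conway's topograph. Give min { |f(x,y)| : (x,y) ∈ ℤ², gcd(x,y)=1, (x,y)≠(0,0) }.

descent: ρ → (-7,21,1)  [lands on river]
river: ρ → (1,21,-7)
closes: descent 1, river 2
min |a| on river = 1

1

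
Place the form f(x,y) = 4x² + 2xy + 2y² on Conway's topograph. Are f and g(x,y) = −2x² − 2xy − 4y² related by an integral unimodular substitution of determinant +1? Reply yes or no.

D₁ = -28, D₂ = -28
f: flip: (4,2,2)→(2,-2,4)
f: translate: b→2 (≡-2 mod 4), so (2,-2,4)→(2,2,4)
f: reduced (well bottom): (2,2,4) with a≤c, −a<b≤a
g is negative-definite; reduce −g:
−g: reduced (well bottom): (2,2,4) with a≤c, −a<b≤a
flip sign back: reduced form of g is (-2,-2,-4)
reduced forms (2, 2, 4) vs (-2, -2, -4) ⇒ inequivalent

no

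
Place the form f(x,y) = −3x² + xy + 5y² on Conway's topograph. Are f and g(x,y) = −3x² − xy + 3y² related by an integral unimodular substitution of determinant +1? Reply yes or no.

D₁ = 61, D₂ = 37
discriminants differ ⇒ not SL₂(ℤ)-equivalent

no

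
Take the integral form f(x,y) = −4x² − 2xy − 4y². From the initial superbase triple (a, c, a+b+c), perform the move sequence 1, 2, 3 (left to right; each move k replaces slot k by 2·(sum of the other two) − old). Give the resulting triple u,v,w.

start (-4,-4,-10) = (f(1,0),f(0,1),f(1,1))
replace slot 1: 2·((-4)+(-10)) − (-4) = -24 → (-24,-4,-10)
replace slot 2: 2·((-24)+(-10)) − (-4) = -64 → (-24,-64,-10)
replace slot 3: 2·((-24)+(-64)) − (-10) = -166 → (-24,-64,-166)

-24,-64,-166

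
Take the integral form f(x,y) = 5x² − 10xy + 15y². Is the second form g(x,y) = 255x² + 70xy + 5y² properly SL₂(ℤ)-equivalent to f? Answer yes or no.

D₁ = -200, D₂ = -200
f: translate: b→0 (≡-10 mod 10), so (5,-10,15)→(5,0,10)
f: reduced (well bottom): (5,0,10) with a≤c, −a<b≤a
g: flip: (255,70,5)→(5,-70,255)
g: translate: b→0 (≡-70 mod 10), so (5,-70,255)→(5,0,10)
g: reduced (well bottom): (5,0,10) with a≤c, −a<b≤a
reduced forms (5, 0, 10) vs (5, 0, 10) ⇒ equivalent

yes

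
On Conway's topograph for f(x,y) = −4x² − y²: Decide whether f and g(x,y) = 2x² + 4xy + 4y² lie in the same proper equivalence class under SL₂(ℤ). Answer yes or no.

D₁ = -16, D₂ = -16
f is negative-definite; reduce −f:
−f: flip: (4,0,1)→(1,0,4)
−f: reduced (well bottom): (1,0,4) with a≤c, −a<b≤a
flip sign back: reduced form of f is (-1,0,-4)
g: translate: b→0 (≡4 mod 4), so (2,4,4)→(2,0,2)
g: reduced (well bottom): (2,0,2) with a≤c, −a<b≤a
reduced forms (-1, 0, -4) vs (2, 0, 2) ⇒ inequivalent

no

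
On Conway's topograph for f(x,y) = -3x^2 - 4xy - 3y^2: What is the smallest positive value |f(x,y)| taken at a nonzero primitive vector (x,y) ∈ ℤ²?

translate: b→-2 (≡4 mod 6), so (3,4,3)→(3,-2,2)
flip: (3,-2,2)→(2,2,3)
reduced (well bottom): (2,2,3) with a≤c, −a<b≤a
well minimum |f| = |-2| = 2 (negative-definite)

2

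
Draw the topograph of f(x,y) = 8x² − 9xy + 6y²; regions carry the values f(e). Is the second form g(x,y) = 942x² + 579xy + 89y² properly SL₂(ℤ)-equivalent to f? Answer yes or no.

D₁ = -111, D₂ = -111
f: translate: b→7 (≡-9 mod 16), so (8,-9,6)→(8,7,5)
f: flip: (8,7,5)→(5,-7,8)
f: translate: b→3 (≡-7 mod 10), so (5,-7,8)→(5,3,6)
f: reduced (well bottom): (5,3,6) with a≤c, −a<b≤a
g: flip: (942,579,89)→(89,-579,942)
g: translate: b→-45 (≡-579 mod 178), so (89,-579,942)→(89,-45,6)
g: flip: (89,-45,6)→(6,45,89)
g: translate: b→-3 (≡45 mod 12), so (6,45,89)→(6,-3,5)
g: flip: (6,-3,5)→(5,3,6)
g: reduced (well bottom): (5,3,6) with a≤c, −a<b≤a
reduced forms (5, 3, 6) vs (5, 3, 6) ⇒ equivalent

yes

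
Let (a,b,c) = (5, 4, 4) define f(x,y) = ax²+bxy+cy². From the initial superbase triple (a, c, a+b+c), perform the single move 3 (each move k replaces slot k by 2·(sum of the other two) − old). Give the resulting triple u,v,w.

start (5,4,13) = (f(1,0),f(0,1),f(1,1))
replace slot 3: 2·(5+4) − 13 = 5 → (5,4,5)

5,4,5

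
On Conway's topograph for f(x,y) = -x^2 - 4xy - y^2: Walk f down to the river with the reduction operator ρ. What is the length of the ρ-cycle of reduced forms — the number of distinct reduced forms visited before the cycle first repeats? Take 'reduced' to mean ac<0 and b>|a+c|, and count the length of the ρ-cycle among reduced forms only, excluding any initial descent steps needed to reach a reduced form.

D = 12, ⌊√D⌋ = 3
descent: ρ → (-1,2,2)  [lands on river]
river: ρ → (2,2,-1)
ρ-cycle length = 2 (tail of 1 descent step not counted)

2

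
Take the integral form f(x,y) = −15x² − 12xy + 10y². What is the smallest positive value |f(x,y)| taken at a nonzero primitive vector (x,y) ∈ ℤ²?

descent: ρ → (10,12,-15)  [lands on river]
river: ρ → (-15,18,7)
river: ρ → (7,24,-6)
river: ρ → (-6,24,7)
river: ρ → (7,18,-15)
river: ρ → (-15,12,10)
river: ρ → (10,8,-17)
river: ρ → (-17,26,1)
river: ρ → (1,26,-17)
river: ρ → (-17,8,10)
closes: descent 1, river 10
min |a| on river = 1

1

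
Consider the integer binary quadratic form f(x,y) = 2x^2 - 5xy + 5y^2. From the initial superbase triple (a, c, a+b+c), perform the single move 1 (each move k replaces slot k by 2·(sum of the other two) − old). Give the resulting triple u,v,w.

start (2,5,2) = (f(1,0),f(0,1),f(1,1))
replace slot 1: 2·(5+2) − 2 = 12 → (12,5,2)

12,5,2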